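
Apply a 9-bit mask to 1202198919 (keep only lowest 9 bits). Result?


1202198919 & 511 = 391

391


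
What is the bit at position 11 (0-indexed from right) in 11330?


0b10110001000010, position 11 = 1

1


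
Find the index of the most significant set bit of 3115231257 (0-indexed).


0b10111001101011101010100000011001. Highest set bit at position 31

31


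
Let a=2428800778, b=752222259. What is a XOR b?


2428800778 ^ 752222259 = 3155332921

3155332921


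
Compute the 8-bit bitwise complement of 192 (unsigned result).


~0b11000000 = 0b111111 = 63 (8-bit unsigned)

63


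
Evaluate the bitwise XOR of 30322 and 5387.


0b111011001110010 ^ 0b1010100001011 = 0b110001101111001 = 25465

25465


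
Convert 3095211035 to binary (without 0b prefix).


3095211035 = 10111000011111010010110000011011 in binary

10111000011111010010110000011011


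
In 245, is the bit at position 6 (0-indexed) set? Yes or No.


0b11110101, bit 6 = 1. Yes

Yes


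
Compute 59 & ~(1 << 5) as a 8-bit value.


59 & ~(1 << 5) = 27

27


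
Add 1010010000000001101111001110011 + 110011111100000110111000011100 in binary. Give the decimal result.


1010010000000001101111001110011 + 110011111100000110111000011100 = 10000101111100010100110010001111 = 2247183503

2247183503


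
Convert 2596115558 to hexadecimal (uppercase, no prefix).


2596115558 = 9ABD9466 hex

9ABD9466


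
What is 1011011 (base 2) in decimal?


1011011 in decimal = 91

91


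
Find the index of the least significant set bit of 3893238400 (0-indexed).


0b11101000000011100001101010000000. Lowest set bit at position 7

7


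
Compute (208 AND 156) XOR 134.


Step 1: 208 & 156 = 144
Step 2: 144 ^ 134 = 22

22


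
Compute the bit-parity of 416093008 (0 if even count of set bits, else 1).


0b11000110011010001001101010000 has 12 ones => parity 0

0


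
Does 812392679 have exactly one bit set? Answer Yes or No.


0b110000011011000010000011100111. Multiple bits set => No

No


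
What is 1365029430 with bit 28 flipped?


1365029430 ^ (1 << 28) = 1365029430 ^ 268435456 = 1096593974

1096593974


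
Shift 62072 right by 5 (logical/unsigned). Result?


0b1111001001111000 >> 5 = 0b11110010011 = 1939

1939


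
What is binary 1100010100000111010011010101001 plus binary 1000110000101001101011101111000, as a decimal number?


1100010100000111010011010101001 + 1000110000101001101011101111000 = 10101000100110000111111000100001 = 2828566049

2828566049


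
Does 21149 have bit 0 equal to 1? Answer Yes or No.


0b101001010011101, bit 0 = 1. Yes

Yes


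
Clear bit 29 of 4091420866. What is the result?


4091420866 & ~(1 << 29) = 3554549954

3554549954


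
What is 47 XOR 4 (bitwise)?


0b101111 ^ 0b100 = 0b101011 = 43

43


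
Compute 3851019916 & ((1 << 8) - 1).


3851019916 & 255 = 140

140


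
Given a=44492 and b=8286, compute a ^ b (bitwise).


44492 ^ 8286 = 36242

36242


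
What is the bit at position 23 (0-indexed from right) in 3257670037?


0b11000010001011000001100110010101, position 23 = 0

0


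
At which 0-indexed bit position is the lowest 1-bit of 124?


0b1111100. Lowest set bit at position 2

2


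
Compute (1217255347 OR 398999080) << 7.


Step 1: 1217255347 | 398999080 = 1607335867
Step 2: 1607335867 << 7 = 205738990976

205738990976


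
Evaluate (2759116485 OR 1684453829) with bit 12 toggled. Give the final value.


Step 1: 2759116485 | 1684453829 = 3833003973
Step 2: 3833003973 ^ (1 << 12) = 3833003973 ^ 4096 = 3832999877

3832999877


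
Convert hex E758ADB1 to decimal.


E758ADB1 hex = 3881348529 decimal

3881348529


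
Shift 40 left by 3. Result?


0b101000 << 3 = 0b101000000 = 320

320


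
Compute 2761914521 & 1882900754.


0b10100100100111110111100010011001 & 0b1110000001110101100100100010010 = 0b100000000110100100100000010000 = 538593296

538593296


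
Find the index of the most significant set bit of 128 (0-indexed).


0b10000000. Highest set bit at position 7

7


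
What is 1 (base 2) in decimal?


1 in decimal = 1

1


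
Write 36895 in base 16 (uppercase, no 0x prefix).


36895 = 901F hex

901F


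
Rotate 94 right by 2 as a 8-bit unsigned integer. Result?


Rotate 0b1011110 right by 2 (8-bit) = 0b10010111 = 151

151


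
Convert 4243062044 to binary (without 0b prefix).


4243062044 = 11111100111001111111110100011100 in binary

11111100111001111111110100011100


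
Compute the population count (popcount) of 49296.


0b1100000010010000 has 4 set bits

4


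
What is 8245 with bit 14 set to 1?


8245 | (1 << 14) = 8245 | 16384 = 24629

24629


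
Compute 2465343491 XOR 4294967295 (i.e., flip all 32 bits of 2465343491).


2465343491 ^ 4294967295 = 1829623804

1829623804


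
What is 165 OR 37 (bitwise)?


0b10100101 | 0b100101 = 0b10100101 = 165

165


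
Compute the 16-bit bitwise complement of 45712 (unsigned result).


~0b1011001010010000 = 0b100110101101111 = 19823 (16-bit unsigned)

19823


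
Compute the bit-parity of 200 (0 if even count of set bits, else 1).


0b11001000 has 3 ones => parity 1

1


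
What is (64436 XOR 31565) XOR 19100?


Step 1: 64436 ^ 31565 = 33017
Step 2: 33017 ^ 19100 = 51813

51813


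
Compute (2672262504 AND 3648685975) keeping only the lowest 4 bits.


Step 1: 2672262504 & 3648685975 = 2571240704
Step 2: 2571240704 & 15 = 0

0


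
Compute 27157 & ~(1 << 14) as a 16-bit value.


27157 & ~(1 << 14) = 10773

10773


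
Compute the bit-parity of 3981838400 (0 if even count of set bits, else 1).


0b11101101010101100000100001000000 has 12 ones => parity 0

0


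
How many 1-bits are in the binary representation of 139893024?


0b1000010101101001100100100000 has 10 set bits

10


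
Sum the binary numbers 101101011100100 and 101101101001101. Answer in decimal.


101101011100100 + 101101101001101 = 1011011000110001 = 46641

46641


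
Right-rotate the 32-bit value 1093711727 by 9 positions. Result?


Rotate 0b1000001001100001011011101101111 right by 9 (32-bit) = 0b10110111101000001001100001011011 = 3080755291

3080755291


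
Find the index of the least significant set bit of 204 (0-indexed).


0b11001100. Lowest set bit at position 2

2


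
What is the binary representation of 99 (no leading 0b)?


99 = 1100011 in binary

1100011


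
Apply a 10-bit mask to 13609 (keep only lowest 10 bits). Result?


13609 & 1023 = 297

297


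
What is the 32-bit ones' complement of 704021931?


704021931 ^ 4294967295 = 3590945364

3590945364


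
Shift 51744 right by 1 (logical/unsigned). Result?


0b1100101000100000 >> 1 = 0b110010100010000 = 25872

25872


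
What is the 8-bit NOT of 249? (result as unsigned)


~0b11111001 = 0b110 = 6 (8-bit unsigned)

6


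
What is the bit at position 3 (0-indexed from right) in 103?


0b1100111, position 3 = 0

0


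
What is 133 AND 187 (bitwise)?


0b10000101 & 0b10111011 = 0b10000001 = 129

129


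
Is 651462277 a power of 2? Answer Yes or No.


0b100110110101001000011010000101. Multiple bits set => No

No


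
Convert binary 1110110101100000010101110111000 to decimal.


1110110101100000010101110111000 in decimal = 1991257016

1991257016


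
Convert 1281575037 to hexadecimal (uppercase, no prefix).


1281575037 = 4C63487D hex

4C63487D


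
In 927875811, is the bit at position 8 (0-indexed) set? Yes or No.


0b110111010011100100001011100011, bit 8 = 0. No

No


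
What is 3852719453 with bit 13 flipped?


3852719453 ^ (1 << 13) = 3852719453 ^ 8192 = 3852727645

3852727645


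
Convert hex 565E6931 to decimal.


565E6931 hex = 1449027889 decimal

1449027889


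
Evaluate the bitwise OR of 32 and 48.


0b100000 | 0b110000 = 0b110000 = 48

48


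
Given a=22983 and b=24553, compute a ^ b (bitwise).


22983 ^ 24553 = 1582

1582


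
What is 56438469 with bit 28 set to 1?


56438469 | (1 << 28) = 56438469 | 268435456 = 324873925

324873925


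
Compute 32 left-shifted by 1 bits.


0b100000 << 1 = 0b1000000 = 64

64


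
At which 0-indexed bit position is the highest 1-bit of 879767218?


0b110100011100000010111010110010. Highest set bit at position 29

29


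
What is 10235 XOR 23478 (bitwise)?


0b10011111111011 ^ 0b101101110110110 = 0b111110001001101 = 31821

31821


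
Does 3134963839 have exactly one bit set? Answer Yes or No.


0b10111010110110111100000001111111. Multiple bits set => No

No


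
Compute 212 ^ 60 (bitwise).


0b11010100 ^ 0b111100 = 0b11101000 = 232

232


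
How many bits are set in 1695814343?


0b1100101000101000001001011000111 has 13 set bits

13


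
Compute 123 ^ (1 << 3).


123 ^ (1 << 3) = 123 ^ 8 = 115

115


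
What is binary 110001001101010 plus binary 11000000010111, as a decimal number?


110001001101010 + 11000000010111 = 1001001010000001 = 37505

37505


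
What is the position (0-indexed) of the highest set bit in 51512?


0b1100100100111000. Highest set bit at position 15

15


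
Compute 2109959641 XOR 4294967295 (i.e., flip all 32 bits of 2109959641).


2109959641 ^ 4294967295 = 2185007654

2185007654


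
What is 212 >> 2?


0b11010100 >> 2 = 0b110101 = 53

53


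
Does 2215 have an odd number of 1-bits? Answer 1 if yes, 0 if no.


0b100010100111 has 6 ones => parity 0

0


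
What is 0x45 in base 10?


45 hex = 69 decimal

69


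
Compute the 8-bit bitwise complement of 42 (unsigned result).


~0b101010 = 0b11010101 = 213 (8-bit unsigned)

213


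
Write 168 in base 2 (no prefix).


168 = 10101000 in binary

10101000


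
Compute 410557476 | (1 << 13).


410557476 | (1 << 13) = 410557476 | 8192 = 410565668

410565668


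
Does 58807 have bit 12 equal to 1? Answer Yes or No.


0b1110010110110111, bit 12 = 0. No

No


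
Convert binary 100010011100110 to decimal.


100010011100110 in decimal = 17638

17638


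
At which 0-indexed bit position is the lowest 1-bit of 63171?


0b1111011011000011. Lowest set bit at position 0

0


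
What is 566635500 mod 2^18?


566635500 & 262143 = 142316

142316


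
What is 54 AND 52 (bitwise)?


0b110110 & 0b110100 = 0b110100 = 52

52


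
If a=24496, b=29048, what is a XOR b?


24496 ^ 29048 = 11976

11976


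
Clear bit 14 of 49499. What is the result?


49499 & ~(1 << 14) = 33115

33115


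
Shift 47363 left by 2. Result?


0b1011100100000011 << 2 = 0b101110010000001100 = 189452

189452


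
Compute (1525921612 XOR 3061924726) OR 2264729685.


Step 1: 1525921612 ^ 3061924726 = 3966956602
Step 2: 3966956602 | 2264729685 = 4009753727

4009753727


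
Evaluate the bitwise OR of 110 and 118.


0b1101110 | 0b1110110 = 0b1111110 = 126

126


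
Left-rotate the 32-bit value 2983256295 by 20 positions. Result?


Rotate 0b10110001110100001110000011100111 left by 20 (32-bit) = 0b1110011110110001110100001110 = 242949390

242949390


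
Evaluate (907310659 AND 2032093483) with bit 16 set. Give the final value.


Step 1: 907310659 & 2032093483 = 806633475
Step 2: 806633475 | (1 << 16) = 806633475 | 65536 = 806699011

806699011


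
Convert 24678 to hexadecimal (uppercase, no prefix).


24678 = 6066 hex

6066


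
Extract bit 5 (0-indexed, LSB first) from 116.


0b1110100, position 5 = 1

1


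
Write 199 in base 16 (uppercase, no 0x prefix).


199 = C7 hex

C7


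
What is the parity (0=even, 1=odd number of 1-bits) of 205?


0b11001101 has 5 ones => parity 1

1


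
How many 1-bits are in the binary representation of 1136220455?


0b1000011101110010101100100100111 has 16 set bits

16


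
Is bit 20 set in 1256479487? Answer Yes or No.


0b1001010111001000101101011111111, bit 20 = 0. No

No


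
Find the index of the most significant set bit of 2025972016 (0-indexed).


0b1111000110000011110000100110000. Highest set bit at position 30

30


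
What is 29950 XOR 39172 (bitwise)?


0b111010011111110 ^ 0b1001100100000100 = 0b1110110111111010 = 60922

60922


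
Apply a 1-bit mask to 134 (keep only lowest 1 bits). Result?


134 & 1 = 0

0


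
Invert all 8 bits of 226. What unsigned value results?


226 ^ 255 = 29

29


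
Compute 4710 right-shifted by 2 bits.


0b1001001100110 >> 2 = 0b10010011001 = 1177

1177


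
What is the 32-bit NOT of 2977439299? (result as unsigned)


~0b10110001011110000001111001000011 = 0b1001110100001111110000110111100 = 1317527996 (32-bit unsigned)

1317527996


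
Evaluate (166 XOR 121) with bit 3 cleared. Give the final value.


Step 1: 166 ^ 121 = 223
Step 2: 223 & ~(1 << 3) = 215

215


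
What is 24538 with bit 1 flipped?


24538 ^ (1 << 1) = 24538 ^ 2 = 24536

24536


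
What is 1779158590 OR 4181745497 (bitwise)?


0b1101010000010111100111000111110 | 0b11111001010000000101111101011001 = 0b11111011010010111101111101111111 = 4216053631

4216053631


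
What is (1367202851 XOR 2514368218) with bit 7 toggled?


Step 1: 1367202851 ^ 2514368218 = 3299076857
Step 2: 3299076857 ^ (1 << 7) = 3299076857 ^ 128 = 3299076729

3299076729


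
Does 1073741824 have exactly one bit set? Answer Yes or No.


0b1000000000000000000000000000000. Only one bit set => Yes

Yes


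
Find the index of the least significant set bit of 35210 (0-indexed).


0b1000100110001010. Lowest set bit at position 1

1


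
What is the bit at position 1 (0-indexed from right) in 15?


0b1111, position 1 = 1

1


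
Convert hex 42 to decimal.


42 hex = 66 decimal

66


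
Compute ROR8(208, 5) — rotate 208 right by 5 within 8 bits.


Rotate 0b11010000 right by 5 (8-bit) = 0b10000110 = 134

134


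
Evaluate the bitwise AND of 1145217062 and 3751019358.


0b1000100010000101010000000100110 & 0b11011111100101000000001101011110 = 0b1000100000000000000000000000110 = 1140850694

1140850694


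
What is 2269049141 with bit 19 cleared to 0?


2269049141 & ~(1 << 19) = 2268524853

2268524853


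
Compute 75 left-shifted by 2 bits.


0b1001011 << 2 = 0b100101100 = 300

300


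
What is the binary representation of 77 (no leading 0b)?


77 = 1001101 in binary

1001101


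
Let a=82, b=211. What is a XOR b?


82 ^ 211 = 129

129


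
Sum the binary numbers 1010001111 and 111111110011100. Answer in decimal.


1010001111 + 111111110011100 = 1000001000101011 = 33323

33323


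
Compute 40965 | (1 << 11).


40965 | (1 << 11) = 40965 | 2048 = 43013

43013


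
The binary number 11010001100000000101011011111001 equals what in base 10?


11010001100000000101011011111001 in decimal = 3514849017

3514849017


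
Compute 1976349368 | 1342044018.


0b1110101110011001011001010111000 | 0b1001111111111011111011101110010 = 0b1111111111111011111011111111010 = 2147350522

2147350522


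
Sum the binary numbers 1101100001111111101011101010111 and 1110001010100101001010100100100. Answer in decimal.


1101100001111111101011101010111 + 1110001010100101001010100100100 = 11011101100100100110110001111011 = 3717360763

3717360763


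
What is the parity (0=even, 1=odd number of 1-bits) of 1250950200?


0b1001010100011111111110000111000 has 17 ones => parity 1

1


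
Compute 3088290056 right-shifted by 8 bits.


0b10111000000100111001000100001000 >> 8 = 0b101110000001001110010001 = 12063633

12063633


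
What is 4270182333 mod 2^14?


4270182333 & 16383 = 4029

4029


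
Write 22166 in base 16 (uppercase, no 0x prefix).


22166 = 5696 hex

5696


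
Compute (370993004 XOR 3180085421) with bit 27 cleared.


Step 1: 370993004 ^ 3180085421 = 2878384065
Step 2: 2878384065 & ~(1 << 27) = 2744166337

2744166337


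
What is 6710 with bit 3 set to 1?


6710 | (1 << 3) = 6710 | 8 = 6718

6718


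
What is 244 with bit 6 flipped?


244 ^ (1 << 6) = 244 ^ 64 = 180

180


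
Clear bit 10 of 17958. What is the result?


17958 & ~(1 << 10) = 16934

16934


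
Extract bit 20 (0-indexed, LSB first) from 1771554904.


0b1101001100101111100100001011000, position 20 = 1

1


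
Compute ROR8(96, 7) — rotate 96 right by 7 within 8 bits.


Rotate 0b1100000 right by 7 (8-bit) = 0b11000000 = 192

192


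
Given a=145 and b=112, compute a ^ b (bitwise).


145 ^ 112 = 225

225


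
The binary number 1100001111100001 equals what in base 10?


1100001111100001 in decimal = 50145

50145


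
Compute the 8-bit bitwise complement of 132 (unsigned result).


~0b10000100 = 0b1111011 = 123 (8-bit unsigned)

123


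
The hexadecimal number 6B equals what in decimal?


6B hex = 107 decimal

107


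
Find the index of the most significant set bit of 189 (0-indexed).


0b10111101. Highest set bit at position 7

7


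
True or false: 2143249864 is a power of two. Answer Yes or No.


0b1111111101111110110010111001000. Multiple bits set => No

No


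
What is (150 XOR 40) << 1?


Step 1: 150 ^ 40 = 190
Step 2: 190 << 1 = 380

380


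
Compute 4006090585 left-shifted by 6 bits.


0b11101110110010000001011101011001 << 6 = 0b11101110110010000001011101011001000000 = 256389797440

256389797440


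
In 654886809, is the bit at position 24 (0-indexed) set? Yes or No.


0b100111000010001100011110011001, bit 24 = 1. Yes

Yes


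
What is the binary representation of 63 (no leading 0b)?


63 = 111111 in binary

111111


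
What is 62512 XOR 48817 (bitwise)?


0b1111010000110000 ^ 0b1011111010110001 = 0b100101010000001 = 19073

19073


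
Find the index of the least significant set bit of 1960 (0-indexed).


0b11110101000. Lowest set bit at position 3

3


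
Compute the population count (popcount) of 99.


0b1100011 has 4 set bits

4


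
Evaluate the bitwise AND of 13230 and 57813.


0b11001110101110 & 0b1110000111010101 = 0b10000110000100 = 8580

8580


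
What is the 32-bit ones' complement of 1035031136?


1035031136 ^ 4294967295 = 3259936159

3259936159


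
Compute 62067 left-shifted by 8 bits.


0b1111001001110011 << 8 = 0b111100100111001100000000 = 15889152

15889152


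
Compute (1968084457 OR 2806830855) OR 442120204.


Step 1: 1968084457 | 2806830855 = 4149139439
Step 2: 4149139439 | 442120204 = 4284415983

4284415983


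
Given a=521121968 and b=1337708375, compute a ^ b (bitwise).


521121968 ^ 1337708375 = 1354006503

1354006503


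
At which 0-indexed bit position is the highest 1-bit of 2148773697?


0b10000000000100111010111101000001. Highest set bit at position 31

31


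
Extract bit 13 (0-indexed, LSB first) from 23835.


0b101110100011011, position 13 = 0

0


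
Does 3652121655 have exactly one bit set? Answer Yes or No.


0b11011001101011101111010000110111. Multiple bits set => No

No


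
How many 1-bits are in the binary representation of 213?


0b11010101 has 5 set bits

5


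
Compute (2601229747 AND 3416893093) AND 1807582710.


Step 1: 2601229747 & 3416893093 = 2332656801
Step 2: 2332656801 & 1807582710 = 185173152

185173152


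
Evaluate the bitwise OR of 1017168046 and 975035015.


0b111100101000001100000010101110 | 0b111010000111011101101010000111 = 0b111110101111011101101010101111 = 1052629679

1052629679


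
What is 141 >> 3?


0b10001101 >> 3 = 0b10001 = 17

17


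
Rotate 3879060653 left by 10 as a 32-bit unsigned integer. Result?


Rotate 0b11100111001101011100010010101101 left by 10 (32-bit) = 0b11010111000100101011011110011100 = 3608328092

3608328092


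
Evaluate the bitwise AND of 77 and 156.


0b1001101 & 0b10011100 = 0b1100 = 12

12


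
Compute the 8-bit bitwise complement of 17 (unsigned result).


~0b10001 = 0b11101110 = 238 (8-bit unsigned)

238


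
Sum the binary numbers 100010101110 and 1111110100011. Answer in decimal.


100010101110 + 1111110100011 = 10100001010001 = 10321

10321


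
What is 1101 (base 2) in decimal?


1101 in decimal = 13

13


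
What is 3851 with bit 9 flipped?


3851 ^ (1 << 9) = 3851 ^ 512 = 3339

3339


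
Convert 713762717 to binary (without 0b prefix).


713762717 = 101010100010110010011110011101 in binary

101010100010110010011110011101


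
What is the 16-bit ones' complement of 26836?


26836 ^ 65535 = 38699

38699


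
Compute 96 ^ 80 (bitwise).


0b1100000 ^ 0b1010000 = 0b110000 = 48

48


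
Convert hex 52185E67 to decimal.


52185E67 hex = 1377328743 decimal

1377328743


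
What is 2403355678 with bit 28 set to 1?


2403355678 | (1 << 28) = 2403355678 | 268435456 = 2671791134

2671791134


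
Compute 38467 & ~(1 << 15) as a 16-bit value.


38467 & ~(1 << 15) = 5699

5699


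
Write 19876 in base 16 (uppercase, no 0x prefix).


19876 = 4DA4 hex

4DA4


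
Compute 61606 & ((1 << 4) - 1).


61606 & 15 = 6

6


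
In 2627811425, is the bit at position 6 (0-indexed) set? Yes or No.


0b10011100101000010011100001100001, bit 6 = 1. Yes

Yes


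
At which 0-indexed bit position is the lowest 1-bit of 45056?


0b1011000000000000. Lowest set bit at position 12

12


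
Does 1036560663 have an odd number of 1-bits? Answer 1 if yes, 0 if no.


0b111101110010001010100100010111 has 16 ones => parity 0

0


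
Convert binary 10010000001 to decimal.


10010000001 in decimal = 1153

1153


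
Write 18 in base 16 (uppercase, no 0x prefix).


18 = 12 hex

12


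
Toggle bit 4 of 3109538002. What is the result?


3109538002 ^ (1 << 4) = 3109538002 ^ 16 = 3109537986

3109537986


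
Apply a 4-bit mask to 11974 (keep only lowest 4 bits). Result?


11974 & 15 = 6

6


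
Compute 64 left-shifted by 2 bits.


0b1000000 << 2 = 0b100000000 = 256

256


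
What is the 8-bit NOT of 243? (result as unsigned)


~0b11110011 = 0b1100 = 12 (8-bit unsigned)

12


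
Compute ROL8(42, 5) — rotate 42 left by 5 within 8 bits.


Rotate 0b101010 left by 5 (8-bit) = 0b1000101 = 69

69


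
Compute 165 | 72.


0b10100101 | 0b1001000 = 0b11101101 = 237

237


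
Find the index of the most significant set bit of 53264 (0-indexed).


0b1101000000010000. Highest set bit at position 15

15


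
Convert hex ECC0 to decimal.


ECC0 hex = 60608 decimal

60608


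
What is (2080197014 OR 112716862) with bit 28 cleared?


Step 1: 2080197014 | 112716862 = 2147478974
Step 2: 2147478974 & ~(1 << 28) = 1879043518

1879043518


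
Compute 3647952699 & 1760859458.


0b11011001011011110101011100111011 & 0b1101000111101001001010101000010 = 0b1001000011001000001010100000010 = 1214518530

1214518530


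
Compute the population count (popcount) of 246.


0b11110110 has 6 set bits

6


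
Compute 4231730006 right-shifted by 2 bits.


0b11111100001110110001001101010110 >> 2 = 0b111111000011101100010011010101 = 1057932501

1057932501


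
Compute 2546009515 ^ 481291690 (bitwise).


0b10010111110000010000010110101011 ^ 0b11100101011111110110110101010 = 0b10001011011011101110100000000001 = 2339301377

2339301377


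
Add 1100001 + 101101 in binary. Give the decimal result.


1100001 + 101101 = 10001110 = 142

142


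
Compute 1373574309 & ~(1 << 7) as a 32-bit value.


1373574309 & ~(1 << 7) = 1373574181

1373574181


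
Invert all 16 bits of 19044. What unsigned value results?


19044 ^ 65535 = 46491

46491


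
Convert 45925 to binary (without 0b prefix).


45925 = 1011001101100101 in binary

1011001101100101


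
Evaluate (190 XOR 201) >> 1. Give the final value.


Step 1: 190 ^ 201 = 119
Step 2: 119 >> 1 = 59

59


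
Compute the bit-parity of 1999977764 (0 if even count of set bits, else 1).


0b1110111001101010011110100100100 has 17 ones => parity 1

1


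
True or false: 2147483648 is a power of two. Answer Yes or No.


0b10000000000000000000000000000000. Only one bit set => Yes

Yes


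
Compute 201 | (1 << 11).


201 | (1 << 11) = 201 | 2048 = 2249

2249


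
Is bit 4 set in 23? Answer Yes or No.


0b10111, bit 4 = 1. Yes

Yes


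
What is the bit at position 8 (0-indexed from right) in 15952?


0b11111001010000, position 8 = 0

0


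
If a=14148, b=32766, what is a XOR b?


14148 ^ 32766 = 18618

18618


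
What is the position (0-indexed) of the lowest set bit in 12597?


0b11000100110101. Lowest set bit at position 0

0


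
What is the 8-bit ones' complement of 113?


113 ^ 255 = 142

142


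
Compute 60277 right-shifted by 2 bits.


0b1110101101110101 >> 2 = 0b11101011011101 = 15069

15069


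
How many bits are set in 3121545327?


0b10111010000011110000000001101111 has 15 set bits

15


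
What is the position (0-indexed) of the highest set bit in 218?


0b11011010. Highest set bit at position 7

7


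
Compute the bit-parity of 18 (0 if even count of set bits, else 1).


0b10010 has 2 ones => parity 0

0


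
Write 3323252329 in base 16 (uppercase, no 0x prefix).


3323252329 = C614CE69 hex

C614CE69


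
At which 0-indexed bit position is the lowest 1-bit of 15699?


0b11110101010011. Lowest set bit at position 0

0


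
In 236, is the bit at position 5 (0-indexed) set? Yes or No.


0b11101100, bit 5 = 1. Yes

Yes


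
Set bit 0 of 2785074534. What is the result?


2785074534 | (1 << 0) = 2785074534 | 1 = 2785074535

2785074535


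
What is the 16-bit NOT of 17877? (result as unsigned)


~0b100010111010101 = 0b1011101000101010 = 47658 (16-bit unsigned)

47658


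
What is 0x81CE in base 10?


81CE hex = 33230 decimal

33230


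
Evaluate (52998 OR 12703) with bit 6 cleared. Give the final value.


Step 1: 52998 | 12703 = 65439
Step 2: 65439 & ~(1 << 6) = 65439

65439


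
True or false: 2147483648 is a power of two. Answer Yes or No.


0b10000000000000000000000000000000. Only one bit set => Yes

Yes


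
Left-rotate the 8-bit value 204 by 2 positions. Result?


Rotate 0b11001100 left by 2 (8-bit) = 0b110011 = 51

51


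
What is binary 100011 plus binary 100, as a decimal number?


100011 + 100 = 100111 = 39

39


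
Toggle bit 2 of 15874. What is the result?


15874 ^ (1 << 2) = 15874 ^ 4 = 15878

15878


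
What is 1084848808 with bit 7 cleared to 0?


1084848808 & ~(1 << 7) = 1084848680

1084848680


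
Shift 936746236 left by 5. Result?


0b110111110101011001110011111100 << 5 = 0b11011111010101100111001111110000000 = 29975879552

29975879552


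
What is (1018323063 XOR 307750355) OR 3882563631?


Step 1: 1018323063 ^ 307750355 = 786793892
Step 2: 786793892 | 3882563631 = 4025466287

4025466287


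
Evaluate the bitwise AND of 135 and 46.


0b10000111 & 0b101110 = 0b110 = 6

6


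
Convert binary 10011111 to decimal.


10011111 in decimal = 159

159


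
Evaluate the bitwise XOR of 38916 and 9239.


0b1001100000000100 ^ 0b10010000010111 = 0b1011110000010011 = 48147

48147


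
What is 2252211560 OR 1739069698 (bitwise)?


0b10000110001111100000010101101000 | 0b1100111101010000001100100000010 = 0b11100111101111100001110101101010 = 3887996266

3887996266


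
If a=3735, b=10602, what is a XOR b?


3735 ^ 10602 = 10237

10237


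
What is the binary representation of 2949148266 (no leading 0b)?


2949148266 = 10101111110010000110111001101010 in binary

10101111110010000110111001101010


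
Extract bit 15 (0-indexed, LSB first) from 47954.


0b1011101101010010, position 15 = 1

1


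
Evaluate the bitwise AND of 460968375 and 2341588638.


0b11011011110011101000110110111 & 0b10001011100100011100111010011110 = 0b1011000100011100000010010110 = 185712790

185712790


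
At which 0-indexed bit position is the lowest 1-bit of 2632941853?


0b10011100111011111000000100011101. Lowest set bit at position 0

0


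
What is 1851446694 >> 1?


0b1101110010110101101010110100110 >> 1 = 0b110111001011010110101011010011 = 925723347

925723347


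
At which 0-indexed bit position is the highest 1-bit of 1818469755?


0b1101100011000111010010101111011. Highest set bit at position 30

30


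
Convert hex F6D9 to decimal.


F6D9 hex = 63193 decimal

63193


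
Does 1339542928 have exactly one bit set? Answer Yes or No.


0b1001111110101111100110110010000. Multiple bits set => No

No


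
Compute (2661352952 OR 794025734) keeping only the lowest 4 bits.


Step 1: 2661352952 | 794025734 = 3220430846
Step 2: 3220430846 & 15 = 14

14


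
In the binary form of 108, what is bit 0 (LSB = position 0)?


0b1101100, position 0 = 0

0


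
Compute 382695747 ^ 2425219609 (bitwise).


0b10110110011110111100101000011 ^ 0b10010000100011011110101000011001 = 0b10000110010000101001001101011010 = 2252510042

2252510042


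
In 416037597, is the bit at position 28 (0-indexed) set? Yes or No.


0b11000110011000011101011011101, bit 28 = 1. Yes

Yes


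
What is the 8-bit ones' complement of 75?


75 ^ 255 = 180

180


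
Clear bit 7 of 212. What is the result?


212 & ~(1 << 7) = 84

84


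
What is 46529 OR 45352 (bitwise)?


0b1011010111000001 | 0b1011000100101000 = 0b1011010111101001 = 46569

46569


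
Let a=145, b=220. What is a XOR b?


145 ^ 220 = 77

77


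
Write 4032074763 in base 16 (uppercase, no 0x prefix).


4032074763 = F054940B hex

F054940B


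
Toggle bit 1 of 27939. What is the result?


27939 ^ (1 << 1) = 27939 ^ 2 = 27937

27937


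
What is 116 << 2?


0b1110100 << 2 = 0b111010000 = 464

464


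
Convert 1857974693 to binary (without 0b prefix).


1857974693 = 1101110101111100111000110100101 in binary

1101110101111100111000110100101


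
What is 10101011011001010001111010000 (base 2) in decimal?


10101011011001010001111010000 in decimal = 359441360

359441360


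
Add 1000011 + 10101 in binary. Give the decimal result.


1000011 + 10101 = 1011000 = 88

88


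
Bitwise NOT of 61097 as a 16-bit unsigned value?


~0b1110111010101001 = 0b1000101010110 = 4438 (16-bit unsigned)

4438


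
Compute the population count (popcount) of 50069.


0b1100001110010101 has 8 set bits

8


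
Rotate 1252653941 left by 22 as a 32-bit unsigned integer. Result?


Rotate 0b1001010101010011111101101110101 left by 22 (32-bit) = 0b11011101010100101010101001111110 = 3713182334

3713182334


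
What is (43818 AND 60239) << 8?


Step 1: 43818 & 60239 = 43786
Step 2: 43786 << 8 = 11209216

11209216


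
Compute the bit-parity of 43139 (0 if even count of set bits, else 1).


0b1010100010000011 has 6 ones => parity 0

0


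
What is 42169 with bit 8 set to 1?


42169 | (1 << 8) = 42169 | 256 = 42425

42425


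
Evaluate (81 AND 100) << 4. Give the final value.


Step 1: 81 & 100 = 64
Step 2: 64 << 4 = 1024

1024


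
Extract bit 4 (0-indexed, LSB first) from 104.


0b1101000, position 4 = 0

0


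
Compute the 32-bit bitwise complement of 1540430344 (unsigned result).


~0b1011011110100010001101000001000 = 0b10100100001011101110010111110111 = 2754536951 (32-bit unsigned)

2754536951


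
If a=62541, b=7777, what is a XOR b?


62541 ^ 7777 = 59948

59948


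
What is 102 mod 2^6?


102 & 63 = 38

38


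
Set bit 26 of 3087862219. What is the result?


3087862219 | (1 << 26) = 3087862219 | 67108864 = 3154971083

3154971083


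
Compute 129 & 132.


0b10000001 & 0b10000100 = 0b10000000 = 128

128


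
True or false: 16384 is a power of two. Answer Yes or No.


0b100000000000000. Only one bit set => Yes

Yes


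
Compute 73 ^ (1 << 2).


73 ^ (1 << 2) = 73 ^ 4 = 77

77


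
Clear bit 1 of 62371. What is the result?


62371 & ~(1 << 1) = 62369

62369


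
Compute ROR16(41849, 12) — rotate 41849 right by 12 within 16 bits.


Rotate 0b1010001101111001 right by 12 (16-bit) = 0b11011110011010 = 14234

14234


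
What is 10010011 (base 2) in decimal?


10010011 in decimal = 147

147


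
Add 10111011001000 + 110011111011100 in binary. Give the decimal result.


10111011001000 + 110011111011100 = 1001011010100100 = 38564

38564


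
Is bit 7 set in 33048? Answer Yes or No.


0b1000000100011000, bit 7 = 0. No

No


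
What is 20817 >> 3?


0b101000101010001 >> 3 = 0b101000101010 = 2602

2602


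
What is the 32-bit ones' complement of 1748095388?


1748095388 ^ 4294967295 = 2546871907

2546871907


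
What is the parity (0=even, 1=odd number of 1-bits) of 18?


0b10010 has 2 ones => parity 0

0


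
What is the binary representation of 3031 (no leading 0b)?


3031 = 101111010111 in binary

101111010111


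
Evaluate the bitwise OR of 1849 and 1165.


0b11100111001 | 0b10010001101 = 0b11110111101 = 1981

1981


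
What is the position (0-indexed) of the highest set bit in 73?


0b1001001. Highest set bit at position 6

6


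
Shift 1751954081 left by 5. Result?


0b1101000011011001011001010100001 << 5 = 0b110100001101100101100101010000100000 = 56062530592

56062530592


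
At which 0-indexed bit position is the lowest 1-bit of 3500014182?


0b11010000100111011111101001100110. Lowest set bit at position 1

1


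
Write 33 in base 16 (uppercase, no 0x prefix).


33 = 21 hex

21


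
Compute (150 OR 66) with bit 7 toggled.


Step 1: 150 | 66 = 214
Step 2: 214 ^ (1 << 7) = 214 ^ 128 = 86

86


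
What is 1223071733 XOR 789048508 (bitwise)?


0b1001000111001101001011111110101 ^ 0b101111000001111110110010111100 = 0b1100111111000010111101101001001 = 1742830409

1742830409


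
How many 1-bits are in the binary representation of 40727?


0b1001111100010111 has 10 set bits

10


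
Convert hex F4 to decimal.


F4 hex = 244 decimal

244


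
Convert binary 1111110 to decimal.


1111110 in decimal = 126

126


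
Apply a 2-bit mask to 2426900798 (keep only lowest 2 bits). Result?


2426900798 & 3 = 2

2


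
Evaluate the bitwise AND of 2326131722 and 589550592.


0b10001010101001011111010000001010 & 0b100011001000111101010000000000 = 0b10001000011101010000000000 = 35771392

35771392


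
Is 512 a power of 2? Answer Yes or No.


0b1000000000. Only one bit set => Yes

Yes


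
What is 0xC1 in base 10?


C1 hex = 193 decimal

193


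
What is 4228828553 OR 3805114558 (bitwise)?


0b11111100000011101100110110001001 | 0b11100010110011010111000010111110 = 0b11111110110011111111110110111111 = 4275043775

4275043775


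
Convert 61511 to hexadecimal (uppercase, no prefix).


61511 = F047 hex

F047


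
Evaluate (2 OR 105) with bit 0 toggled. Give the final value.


Step 1: 2 | 105 = 107
Step 2: 107 ^ (1 << 0) = 107 ^ 1 = 106

106


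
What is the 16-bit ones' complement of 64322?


64322 ^ 65535 = 1213

1213


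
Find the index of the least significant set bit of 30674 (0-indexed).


0b111011111010010. Lowest set bit at position 1

1


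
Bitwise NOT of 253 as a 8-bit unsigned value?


~0b11111101 = 0b10 = 2 (8-bit unsigned)

2


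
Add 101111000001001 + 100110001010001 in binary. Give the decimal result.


101111000001001 + 100110001010001 = 1010101001011010 = 43610

43610


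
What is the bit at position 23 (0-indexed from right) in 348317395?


0b10100110000101110011011010011, position 23 = 1

1


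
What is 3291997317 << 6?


0b11000100001101111110010010000101 << 6 = 0b11000100001101111110010010000101000000 = 210687828288

210687828288


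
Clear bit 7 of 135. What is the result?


135 & ~(1 << 7) = 7

7


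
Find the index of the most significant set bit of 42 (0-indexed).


0b101010. Highest set bit at position 5

5


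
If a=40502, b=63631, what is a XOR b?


40502 ^ 63631 = 26297

26297


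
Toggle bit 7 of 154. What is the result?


154 ^ (1 << 7) = 154 ^ 128 = 26

26


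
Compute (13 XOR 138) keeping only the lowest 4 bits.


Step 1: 13 ^ 138 = 135
Step 2: 135 & 15 = 7

7


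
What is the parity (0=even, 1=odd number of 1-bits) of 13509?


0b11010011000101 has 7 ones => parity 1

1


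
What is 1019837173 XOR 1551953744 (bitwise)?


0b111100110010010111101011110101 ^ 0b1011100100000001110111101010000 = 0b1100000010010011001010110100101 = 1615435173

1615435173


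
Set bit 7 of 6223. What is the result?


6223 | (1 << 7) = 6223 | 128 = 6351

6351


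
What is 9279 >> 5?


0b10010000111111 >> 5 = 0b100100001 = 289

289


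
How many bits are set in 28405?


0b110111011110101 has 11 set bits

11


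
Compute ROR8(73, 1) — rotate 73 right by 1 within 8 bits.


Rotate 0b1001001 right by 1 (8-bit) = 0b10100100 = 164

164


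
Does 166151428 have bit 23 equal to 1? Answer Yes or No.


0b1001111001110100010100000100, bit 23 = 1. Yes

Yes


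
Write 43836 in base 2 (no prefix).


43836 = 1010101100111100 in binary

1010101100111100


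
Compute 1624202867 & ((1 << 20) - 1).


1624202867 & 1048575 = 1007219

1007219


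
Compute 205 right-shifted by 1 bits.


0b11001101 >> 1 = 0b1100110 = 102

102


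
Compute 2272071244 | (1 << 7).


2272071244 | (1 << 7) = 2272071244 | 128 = 2272071372

2272071372


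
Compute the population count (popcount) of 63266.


0b1111011100100010 has 9 set bits

9


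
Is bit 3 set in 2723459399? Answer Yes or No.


0b10100010010101001011000101000111, bit 3 = 0. No

No


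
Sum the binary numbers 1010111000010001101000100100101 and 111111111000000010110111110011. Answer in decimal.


1010111000010001101000100100101 + 111111111000000010110111110011 = 10010110111010001111111100011000 = 2531852056

2531852056


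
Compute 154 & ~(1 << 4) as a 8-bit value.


154 & ~(1 << 4) = 138

138


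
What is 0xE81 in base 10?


E81 hex = 3713 decimal

3713


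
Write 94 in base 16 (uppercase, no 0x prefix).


94 = 5E hex

5E


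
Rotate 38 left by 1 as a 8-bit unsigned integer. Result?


Rotate 0b100110 left by 1 (8-bit) = 0b1001100 = 76

76


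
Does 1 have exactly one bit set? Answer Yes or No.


0b1. Only one bit set => Yes

Yes


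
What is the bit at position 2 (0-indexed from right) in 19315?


0b100101101110011, position 2 = 0

0


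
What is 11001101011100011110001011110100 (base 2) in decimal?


11001101011100011110001011110100 in decimal = 3446792948

3446792948


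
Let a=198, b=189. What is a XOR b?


198 ^ 189 = 123

123


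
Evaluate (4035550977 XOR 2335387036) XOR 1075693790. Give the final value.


Step 1: 4035550977 ^ 2335387036 = 2075832989
Step 2: 2075832989 ^ 1075693790 = 1000831555

1000831555


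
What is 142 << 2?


0b10001110 << 2 = 0b1000111000 = 568

568


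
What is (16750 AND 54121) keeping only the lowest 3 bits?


Step 1: 16750 & 54121 = 16744
Step 2: 16744 & 7 = 0

0
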